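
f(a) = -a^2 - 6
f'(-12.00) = 24.00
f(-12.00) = -150.00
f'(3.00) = -6.00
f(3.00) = -15.00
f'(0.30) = -0.60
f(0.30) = -6.09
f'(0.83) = -1.66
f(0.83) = -6.69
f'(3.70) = -7.40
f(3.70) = -19.69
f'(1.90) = -3.80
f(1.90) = -9.61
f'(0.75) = -1.50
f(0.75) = -6.56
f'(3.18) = -6.36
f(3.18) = -16.11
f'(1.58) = -3.16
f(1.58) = -8.50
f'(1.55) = -3.10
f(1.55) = -8.40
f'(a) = -2*a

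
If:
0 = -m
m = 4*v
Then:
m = 0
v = 0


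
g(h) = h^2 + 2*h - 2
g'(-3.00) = -4.00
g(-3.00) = 1.00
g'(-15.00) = -28.00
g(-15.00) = 193.00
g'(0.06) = 2.12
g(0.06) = -1.88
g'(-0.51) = 0.98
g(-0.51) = -2.76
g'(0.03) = 2.06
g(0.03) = -1.94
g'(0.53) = 3.06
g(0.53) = -0.66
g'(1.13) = 4.26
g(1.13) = 1.54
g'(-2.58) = -3.16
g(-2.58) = -0.50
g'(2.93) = 7.86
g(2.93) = 12.44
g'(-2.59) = -3.18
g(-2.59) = -0.47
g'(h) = 2*h + 2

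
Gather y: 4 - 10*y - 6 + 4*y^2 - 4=4*y^2 - 10*y - 6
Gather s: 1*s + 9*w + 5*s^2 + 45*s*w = 5*s^2 + s*(45*w + 1) + 9*w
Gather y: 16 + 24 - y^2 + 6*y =-y^2 + 6*y + 40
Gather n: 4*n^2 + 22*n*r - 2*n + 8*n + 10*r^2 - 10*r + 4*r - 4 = 4*n^2 + n*(22*r + 6) + 10*r^2 - 6*r - 4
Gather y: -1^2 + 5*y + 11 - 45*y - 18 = -40*y - 8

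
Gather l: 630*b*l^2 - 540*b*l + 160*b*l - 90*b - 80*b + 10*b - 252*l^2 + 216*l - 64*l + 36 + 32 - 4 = -160*b + l^2*(630*b - 252) + l*(152 - 380*b) + 64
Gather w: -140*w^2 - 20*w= -140*w^2 - 20*w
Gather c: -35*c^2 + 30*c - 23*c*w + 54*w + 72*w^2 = -35*c^2 + c*(30 - 23*w) + 72*w^2 + 54*w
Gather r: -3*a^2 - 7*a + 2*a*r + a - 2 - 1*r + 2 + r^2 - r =-3*a^2 - 6*a + r^2 + r*(2*a - 2)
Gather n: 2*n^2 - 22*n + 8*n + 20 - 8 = 2*n^2 - 14*n + 12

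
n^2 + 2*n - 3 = (n - 1)*(n + 3)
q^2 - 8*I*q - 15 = (q - 5*I)*(q - 3*I)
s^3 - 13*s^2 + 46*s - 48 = (s - 8)*(s - 3)*(s - 2)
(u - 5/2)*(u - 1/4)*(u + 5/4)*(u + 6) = u^4 + 9*u^3/2 - 189*u^2/16 - 515*u/32 + 75/16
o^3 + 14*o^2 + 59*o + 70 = (o + 2)*(o + 5)*(o + 7)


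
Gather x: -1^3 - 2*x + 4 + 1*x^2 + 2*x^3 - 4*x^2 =2*x^3 - 3*x^2 - 2*x + 3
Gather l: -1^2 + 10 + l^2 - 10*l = l^2 - 10*l + 9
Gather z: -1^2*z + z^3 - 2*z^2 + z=z^3 - 2*z^2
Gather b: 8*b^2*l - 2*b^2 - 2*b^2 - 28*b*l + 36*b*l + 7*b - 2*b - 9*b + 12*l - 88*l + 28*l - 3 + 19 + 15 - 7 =b^2*(8*l - 4) + b*(8*l - 4) - 48*l + 24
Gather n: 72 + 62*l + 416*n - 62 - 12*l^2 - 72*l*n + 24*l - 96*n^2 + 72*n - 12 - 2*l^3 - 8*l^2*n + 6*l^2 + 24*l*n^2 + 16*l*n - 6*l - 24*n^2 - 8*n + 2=-2*l^3 - 6*l^2 + 80*l + n^2*(24*l - 120) + n*(-8*l^2 - 56*l + 480)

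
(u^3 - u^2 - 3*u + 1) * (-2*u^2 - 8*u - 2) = -2*u^5 - 6*u^4 + 12*u^3 + 24*u^2 - 2*u - 2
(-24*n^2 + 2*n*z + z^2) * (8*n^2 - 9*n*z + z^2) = -192*n^4 + 232*n^3*z - 34*n^2*z^2 - 7*n*z^3 + z^4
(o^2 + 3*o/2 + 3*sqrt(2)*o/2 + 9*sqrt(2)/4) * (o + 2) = o^3 + 3*sqrt(2)*o^2/2 + 7*o^2/2 + 3*o + 21*sqrt(2)*o/4 + 9*sqrt(2)/2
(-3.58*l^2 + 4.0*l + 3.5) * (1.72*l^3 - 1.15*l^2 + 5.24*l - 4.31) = -6.1576*l^5 + 10.997*l^4 - 17.3392*l^3 + 32.3648*l^2 + 1.1*l - 15.085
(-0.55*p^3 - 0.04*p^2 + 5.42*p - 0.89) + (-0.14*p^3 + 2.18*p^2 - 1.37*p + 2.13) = -0.69*p^3 + 2.14*p^2 + 4.05*p + 1.24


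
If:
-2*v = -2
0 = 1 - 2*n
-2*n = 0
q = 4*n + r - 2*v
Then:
No Solution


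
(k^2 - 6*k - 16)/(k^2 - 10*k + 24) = (k^2 - 6*k - 16)/(k^2 - 10*k + 24)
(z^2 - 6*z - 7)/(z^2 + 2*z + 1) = (z - 7)/(z + 1)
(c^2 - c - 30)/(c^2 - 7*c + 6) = (c + 5)/(c - 1)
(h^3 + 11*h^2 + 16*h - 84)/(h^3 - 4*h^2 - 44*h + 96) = (h + 7)/(h - 8)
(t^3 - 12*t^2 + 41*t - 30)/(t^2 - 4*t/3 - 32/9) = 9*(-t^3 + 12*t^2 - 41*t + 30)/(-9*t^2 + 12*t + 32)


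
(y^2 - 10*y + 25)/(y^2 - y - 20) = (y - 5)/(y + 4)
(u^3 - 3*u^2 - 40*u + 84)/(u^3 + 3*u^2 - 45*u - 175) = (u^2 + 4*u - 12)/(u^2 + 10*u + 25)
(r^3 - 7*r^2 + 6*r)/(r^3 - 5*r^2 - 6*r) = (r - 1)/(r + 1)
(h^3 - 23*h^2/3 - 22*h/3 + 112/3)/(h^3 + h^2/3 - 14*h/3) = (h - 8)/h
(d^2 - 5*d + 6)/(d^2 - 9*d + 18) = (d - 2)/(d - 6)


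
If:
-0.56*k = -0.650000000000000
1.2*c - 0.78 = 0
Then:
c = 0.65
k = 1.16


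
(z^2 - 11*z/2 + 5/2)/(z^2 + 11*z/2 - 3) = (z - 5)/(z + 6)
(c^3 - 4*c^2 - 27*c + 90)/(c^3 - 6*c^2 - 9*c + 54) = (c + 5)/(c + 3)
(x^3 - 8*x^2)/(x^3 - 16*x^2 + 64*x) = x/(x - 8)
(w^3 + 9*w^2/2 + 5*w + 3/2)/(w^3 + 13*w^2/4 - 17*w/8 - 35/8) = 4*(2*w^2 + 7*w + 3)/(8*w^2 + 18*w - 35)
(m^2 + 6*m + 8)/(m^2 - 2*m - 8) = (m + 4)/(m - 4)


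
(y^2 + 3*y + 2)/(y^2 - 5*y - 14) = (y + 1)/(y - 7)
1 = 1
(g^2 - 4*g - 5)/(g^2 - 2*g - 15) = (g + 1)/(g + 3)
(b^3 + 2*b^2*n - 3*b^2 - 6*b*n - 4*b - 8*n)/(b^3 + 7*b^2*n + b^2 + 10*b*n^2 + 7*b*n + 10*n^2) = (b - 4)/(b + 5*n)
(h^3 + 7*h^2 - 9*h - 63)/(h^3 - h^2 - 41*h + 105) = (h + 3)/(h - 5)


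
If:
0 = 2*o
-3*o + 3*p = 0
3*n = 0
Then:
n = 0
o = 0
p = 0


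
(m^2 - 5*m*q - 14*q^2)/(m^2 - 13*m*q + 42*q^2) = (-m - 2*q)/(-m + 6*q)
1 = 1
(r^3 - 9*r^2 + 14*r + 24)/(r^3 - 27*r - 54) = (r^2 - 3*r - 4)/(r^2 + 6*r + 9)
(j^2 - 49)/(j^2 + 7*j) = (j - 7)/j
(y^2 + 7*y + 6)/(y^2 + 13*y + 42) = (y + 1)/(y + 7)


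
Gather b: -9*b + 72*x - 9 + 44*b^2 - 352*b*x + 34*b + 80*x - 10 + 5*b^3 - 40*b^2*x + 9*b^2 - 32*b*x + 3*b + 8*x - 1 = 5*b^3 + b^2*(53 - 40*x) + b*(28 - 384*x) + 160*x - 20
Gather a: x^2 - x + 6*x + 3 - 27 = x^2 + 5*x - 24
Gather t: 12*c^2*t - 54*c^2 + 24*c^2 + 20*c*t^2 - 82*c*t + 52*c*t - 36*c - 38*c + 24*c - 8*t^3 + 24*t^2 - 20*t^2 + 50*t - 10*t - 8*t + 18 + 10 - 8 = -30*c^2 - 50*c - 8*t^3 + t^2*(20*c + 4) + t*(12*c^2 - 30*c + 32) + 20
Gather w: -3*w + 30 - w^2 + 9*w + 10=-w^2 + 6*w + 40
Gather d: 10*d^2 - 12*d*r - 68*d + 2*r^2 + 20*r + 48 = 10*d^2 + d*(-12*r - 68) + 2*r^2 + 20*r + 48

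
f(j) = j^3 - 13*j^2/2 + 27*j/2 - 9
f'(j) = 3*j^2 - 13*j + 27/2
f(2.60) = -0.26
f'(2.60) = -0.02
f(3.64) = 2.25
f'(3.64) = 5.93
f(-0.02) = -9.27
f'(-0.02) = 13.76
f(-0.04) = -9.55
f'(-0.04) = 14.02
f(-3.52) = -180.67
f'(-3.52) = 96.43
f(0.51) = -3.67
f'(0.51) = 7.65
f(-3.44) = -173.07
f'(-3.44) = 93.72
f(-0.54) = -18.34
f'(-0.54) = 21.39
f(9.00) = 315.00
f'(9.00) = 139.50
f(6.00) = 54.00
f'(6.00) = 43.50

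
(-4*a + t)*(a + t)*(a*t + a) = -4*a^3*t - 4*a^3 - 3*a^2*t^2 - 3*a^2*t + a*t^3 + a*t^2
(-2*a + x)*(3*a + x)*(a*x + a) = -6*a^3*x - 6*a^3 + a^2*x^2 + a^2*x + a*x^3 + a*x^2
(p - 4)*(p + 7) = p^2 + 3*p - 28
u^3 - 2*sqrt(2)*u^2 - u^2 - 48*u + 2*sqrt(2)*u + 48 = (u - 1)*(u - 6*sqrt(2))*(u + 4*sqrt(2))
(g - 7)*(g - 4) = g^2 - 11*g + 28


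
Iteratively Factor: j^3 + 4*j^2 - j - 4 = (j + 4)*(j^2 - 1) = (j + 1)*(j + 4)*(j - 1)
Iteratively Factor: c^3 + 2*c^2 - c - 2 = (c - 1)*(c^2 + 3*c + 2) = (c - 1)*(c + 1)*(c + 2)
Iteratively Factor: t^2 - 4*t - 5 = (t + 1)*(t - 5)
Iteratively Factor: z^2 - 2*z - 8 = (z + 2)*(z - 4)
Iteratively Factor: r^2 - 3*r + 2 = (r - 2)*(r - 1)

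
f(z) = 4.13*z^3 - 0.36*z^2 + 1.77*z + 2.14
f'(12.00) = 1777.29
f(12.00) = 7108.18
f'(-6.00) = 452.13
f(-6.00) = -913.52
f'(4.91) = 296.93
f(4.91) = 491.02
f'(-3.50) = 156.07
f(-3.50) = -185.54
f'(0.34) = 2.96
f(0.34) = 2.86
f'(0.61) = 5.94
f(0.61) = 4.02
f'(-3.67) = 171.29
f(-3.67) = -213.35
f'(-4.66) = 274.18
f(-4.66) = -431.86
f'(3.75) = 173.30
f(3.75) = 221.51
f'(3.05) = 114.83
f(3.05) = 121.37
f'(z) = 12.39*z^2 - 0.72*z + 1.77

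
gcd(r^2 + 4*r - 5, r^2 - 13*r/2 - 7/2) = 1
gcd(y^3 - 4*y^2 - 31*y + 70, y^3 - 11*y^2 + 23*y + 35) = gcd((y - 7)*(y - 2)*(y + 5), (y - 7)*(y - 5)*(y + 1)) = y - 7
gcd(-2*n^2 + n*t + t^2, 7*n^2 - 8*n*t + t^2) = -n + t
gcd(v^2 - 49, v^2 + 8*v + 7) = v + 7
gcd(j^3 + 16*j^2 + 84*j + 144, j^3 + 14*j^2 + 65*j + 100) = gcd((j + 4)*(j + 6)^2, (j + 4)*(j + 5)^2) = j + 4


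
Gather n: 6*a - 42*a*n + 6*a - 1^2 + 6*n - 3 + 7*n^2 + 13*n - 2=12*a + 7*n^2 + n*(19 - 42*a) - 6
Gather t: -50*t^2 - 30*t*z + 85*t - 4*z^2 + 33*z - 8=-50*t^2 + t*(85 - 30*z) - 4*z^2 + 33*z - 8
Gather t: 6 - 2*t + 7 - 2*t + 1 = 14 - 4*t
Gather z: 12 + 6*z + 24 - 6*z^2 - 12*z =-6*z^2 - 6*z + 36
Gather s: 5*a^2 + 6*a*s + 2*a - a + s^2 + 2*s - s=5*a^2 + a + s^2 + s*(6*a + 1)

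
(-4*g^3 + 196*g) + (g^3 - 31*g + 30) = -3*g^3 + 165*g + 30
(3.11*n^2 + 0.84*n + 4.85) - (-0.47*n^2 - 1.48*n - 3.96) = 3.58*n^2 + 2.32*n + 8.81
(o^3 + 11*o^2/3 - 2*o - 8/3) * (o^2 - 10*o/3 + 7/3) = o^5 + o^4/3 - 107*o^3/9 + 113*o^2/9 + 38*o/9 - 56/9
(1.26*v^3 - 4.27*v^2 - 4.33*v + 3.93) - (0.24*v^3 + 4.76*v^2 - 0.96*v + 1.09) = 1.02*v^3 - 9.03*v^2 - 3.37*v + 2.84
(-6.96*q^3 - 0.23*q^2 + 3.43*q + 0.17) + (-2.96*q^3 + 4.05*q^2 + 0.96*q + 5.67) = -9.92*q^3 + 3.82*q^2 + 4.39*q + 5.84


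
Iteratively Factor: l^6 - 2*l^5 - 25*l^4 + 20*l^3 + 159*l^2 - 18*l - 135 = (l + 1)*(l^5 - 3*l^4 - 22*l^3 + 42*l^2 + 117*l - 135) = (l + 1)*(l + 3)*(l^4 - 6*l^3 - 4*l^2 + 54*l - 45) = (l - 5)*(l + 1)*(l + 3)*(l^3 - l^2 - 9*l + 9) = (l - 5)*(l + 1)*(l + 3)^2*(l^2 - 4*l + 3) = (l - 5)*(l - 1)*(l + 1)*(l + 3)^2*(l - 3)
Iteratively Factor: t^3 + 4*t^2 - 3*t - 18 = (t + 3)*(t^2 + t - 6) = (t + 3)^2*(t - 2)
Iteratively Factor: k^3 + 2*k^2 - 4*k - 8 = (k + 2)*(k^2 - 4) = (k + 2)^2*(k - 2)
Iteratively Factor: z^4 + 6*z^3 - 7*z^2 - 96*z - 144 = (z - 4)*(z^3 + 10*z^2 + 33*z + 36) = (z - 4)*(z + 3)*(z^2 + 7*z + 12) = (z - 4)*(z + 3)^2*(z + 4)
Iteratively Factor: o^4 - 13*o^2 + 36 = (o + 3)*(o^3 - 3*o^2 - 4*o + 12) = (o - 2)*(o + 3)*(o^2 - o - 6) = (o - 2)*(o + 2)*(o + 3)*(o - 3)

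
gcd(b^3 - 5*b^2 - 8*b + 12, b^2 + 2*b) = b + 2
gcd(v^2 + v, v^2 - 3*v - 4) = v + 1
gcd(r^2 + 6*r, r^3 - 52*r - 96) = r + 6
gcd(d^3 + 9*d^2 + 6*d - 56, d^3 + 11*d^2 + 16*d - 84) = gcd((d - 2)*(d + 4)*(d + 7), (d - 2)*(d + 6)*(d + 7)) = d^2 + 5*d - 14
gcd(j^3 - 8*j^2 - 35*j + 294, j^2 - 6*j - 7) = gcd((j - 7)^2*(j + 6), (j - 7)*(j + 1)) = j - 7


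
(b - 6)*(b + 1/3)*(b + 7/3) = b^3 - 10*b^2/3 - 137*b/9 - 14/3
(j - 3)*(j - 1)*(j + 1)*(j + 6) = j^4 + 3*j^3 - 19*j^2 - 3*j + 18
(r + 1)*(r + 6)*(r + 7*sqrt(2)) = r^3 + 7*r^2 + 7*sqrt(2)*r^2 + 6*r + 49*sqrt(2)*r + 42*sqrt(2)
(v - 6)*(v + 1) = v^2 - 5*v - 6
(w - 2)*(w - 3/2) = w^2 - 7*w/2 + 3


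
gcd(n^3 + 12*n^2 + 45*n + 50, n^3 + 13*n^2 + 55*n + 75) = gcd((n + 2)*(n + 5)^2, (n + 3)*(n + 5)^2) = n^2 + 10*n + 25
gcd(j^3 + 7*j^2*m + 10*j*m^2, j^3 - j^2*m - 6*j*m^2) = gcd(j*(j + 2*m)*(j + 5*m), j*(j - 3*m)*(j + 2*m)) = j^2 + 2*j*m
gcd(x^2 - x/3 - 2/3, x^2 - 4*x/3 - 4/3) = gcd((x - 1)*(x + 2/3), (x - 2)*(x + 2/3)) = x + 2/3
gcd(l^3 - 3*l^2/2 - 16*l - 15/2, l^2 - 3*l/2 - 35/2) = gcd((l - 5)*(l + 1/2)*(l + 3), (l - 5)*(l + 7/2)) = l - 5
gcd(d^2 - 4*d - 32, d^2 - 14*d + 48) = d - 8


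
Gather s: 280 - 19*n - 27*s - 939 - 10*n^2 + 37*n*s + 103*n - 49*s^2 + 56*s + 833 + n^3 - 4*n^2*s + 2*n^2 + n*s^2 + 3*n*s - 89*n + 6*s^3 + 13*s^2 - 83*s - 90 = n^3 - 8*n^2 - 5*n + 6*s^3 + s^2*(n - 36) + s*(-4*n^2 + 40*n - 54) + 84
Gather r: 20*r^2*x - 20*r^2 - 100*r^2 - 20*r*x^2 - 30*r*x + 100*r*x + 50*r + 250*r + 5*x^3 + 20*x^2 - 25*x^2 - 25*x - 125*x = r^2*(20*x - 120) + r*(-20*x^2 + 70*x + 300) + 5*x^3 - 5*x^2 - 150*x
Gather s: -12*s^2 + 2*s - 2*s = -12*s^2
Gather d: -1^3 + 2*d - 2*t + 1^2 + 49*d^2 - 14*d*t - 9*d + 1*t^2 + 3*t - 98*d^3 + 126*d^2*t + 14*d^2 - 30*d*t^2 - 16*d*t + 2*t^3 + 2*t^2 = -98*d^3 + d^2*(126*t + 63) + d*(-30*t^2 - 30*t - 7) + 2*t^3 + 3*t^2 + t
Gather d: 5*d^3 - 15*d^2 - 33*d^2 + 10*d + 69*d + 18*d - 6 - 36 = 5*d^3 - 48*d^2 + 97*d - 42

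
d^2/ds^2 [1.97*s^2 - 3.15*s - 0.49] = 3.94000000000000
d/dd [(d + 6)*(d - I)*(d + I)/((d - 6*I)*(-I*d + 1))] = (I*d^2 + 12*d + 30 - 6*I)/(d^2 - 12*I*d - 36)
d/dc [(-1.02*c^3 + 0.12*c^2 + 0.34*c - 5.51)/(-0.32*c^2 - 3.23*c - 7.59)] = (0.3264*c^4 + 6.5892*c^3 + 22.9466*c^2 - 5.348*c - 20.3779)/(0.1024*c^4 + 2.0672*c^3 + 15.2905*c^2 + 49.0314*c + 57.6081)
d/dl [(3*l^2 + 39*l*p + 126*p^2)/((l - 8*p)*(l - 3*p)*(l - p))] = 3*(-l^4 - 26*l^3*p + 65*l^2*p^2 + 960*l*p^3 - 1782*p^4)/(l^6 - 24*l^5*p + 214*l^4*p^2 - 888*l^3*p^3 + 1801*l^2*p^4 - 1680*l*p^5 + 576*p^6)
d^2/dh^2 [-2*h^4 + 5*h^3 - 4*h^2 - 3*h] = -24*h^2 + 30*h - 8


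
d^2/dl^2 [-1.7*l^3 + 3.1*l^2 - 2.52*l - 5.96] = 6.2 - 10.2*l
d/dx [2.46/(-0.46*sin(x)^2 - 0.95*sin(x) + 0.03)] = (2.2632*sin(x) + 2.337)*cos(x)/(0.46*sin(x)^2 + 0.95*sin(x) - 0.03)^2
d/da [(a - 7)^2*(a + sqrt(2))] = (a - 7)*(3*a - 7 + 2*sqrt(2))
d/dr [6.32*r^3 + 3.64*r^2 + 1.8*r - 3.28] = 18.96*r^2 + 7.28*r + 1.8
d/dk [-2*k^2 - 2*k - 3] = -4*k - 2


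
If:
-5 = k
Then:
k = -5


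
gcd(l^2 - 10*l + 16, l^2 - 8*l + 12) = l - 2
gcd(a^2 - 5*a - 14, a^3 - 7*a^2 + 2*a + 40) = a + 2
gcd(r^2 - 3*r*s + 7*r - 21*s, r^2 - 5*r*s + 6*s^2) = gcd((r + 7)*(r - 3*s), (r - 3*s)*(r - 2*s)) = r - 3*s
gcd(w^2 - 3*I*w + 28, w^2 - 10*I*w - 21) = w - 7*I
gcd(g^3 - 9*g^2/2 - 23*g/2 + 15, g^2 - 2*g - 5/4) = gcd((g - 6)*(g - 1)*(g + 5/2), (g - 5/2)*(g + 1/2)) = 1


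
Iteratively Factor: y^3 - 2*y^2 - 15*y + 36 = (y - 3)*(y^2 + y - 12) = (y - 3)*(y + 4)*(y - 3)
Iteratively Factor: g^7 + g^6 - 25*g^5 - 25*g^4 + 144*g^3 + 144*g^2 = (g + 4)*(g^6 - 3*g^5 - 13*g^4 + 27*g^3 + 36*g^2) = g*(g + 4)*(g^5 - 3*g^4 - 13*g^3 + 27*g^2 + 36*g) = g*(g - 3)*(g + 4)*(g^4 - 13*g^2 - 12*g) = g*(g - 4)*(g - 3)*(g + 4)*(g^3 + 4*g^2 + 3*g) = g*(g - 4)*(g - 3)*(g + 3)*(g + 4)*(g^2 + g) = g*(g - 4)*(g - 3)*(g + 1)*(g + 3)*(g + 4)*(g)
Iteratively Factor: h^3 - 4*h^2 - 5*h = (h + 1)*(h^2 - 5*h) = h*(h + 1)*(h - 5)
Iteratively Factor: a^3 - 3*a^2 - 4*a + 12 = (a - 2)*(a^2 - a - 6) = (a - 2)*(a + 2)*(a - 3)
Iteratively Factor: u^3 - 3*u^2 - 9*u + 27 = (u - 3)*(u^2 - 9) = (u - 3)^2*(u + 3)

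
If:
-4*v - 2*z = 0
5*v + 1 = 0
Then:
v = -1/5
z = 2/5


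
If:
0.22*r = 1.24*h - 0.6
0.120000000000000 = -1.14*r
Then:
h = 0.47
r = -0.11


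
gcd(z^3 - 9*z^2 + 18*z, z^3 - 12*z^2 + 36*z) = z^2 - 6*z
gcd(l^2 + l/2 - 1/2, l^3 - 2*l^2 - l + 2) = l + 1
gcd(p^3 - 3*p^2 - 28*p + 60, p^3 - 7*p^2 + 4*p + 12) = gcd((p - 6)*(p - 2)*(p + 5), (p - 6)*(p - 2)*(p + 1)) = p^2 - 8*p + 12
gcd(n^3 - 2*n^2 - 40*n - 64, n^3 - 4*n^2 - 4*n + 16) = n + 2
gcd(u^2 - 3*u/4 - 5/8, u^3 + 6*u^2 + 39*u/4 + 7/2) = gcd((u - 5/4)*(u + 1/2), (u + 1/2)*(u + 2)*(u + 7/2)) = u + 1/2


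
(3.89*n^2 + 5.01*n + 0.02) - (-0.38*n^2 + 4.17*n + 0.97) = 4.27*n^2 + 0.84*n - 0.95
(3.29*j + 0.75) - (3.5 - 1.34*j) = 4.63*j - 2.75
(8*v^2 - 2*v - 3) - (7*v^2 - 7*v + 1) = v^2 + 5*v - 4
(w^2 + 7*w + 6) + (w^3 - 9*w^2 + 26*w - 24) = w^3 - 8*w^2 + 33*w - 18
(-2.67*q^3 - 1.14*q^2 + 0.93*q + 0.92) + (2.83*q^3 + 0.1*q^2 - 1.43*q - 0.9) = 0.16*q^3 - 1.04*q^2 - 0.5*q + 0.02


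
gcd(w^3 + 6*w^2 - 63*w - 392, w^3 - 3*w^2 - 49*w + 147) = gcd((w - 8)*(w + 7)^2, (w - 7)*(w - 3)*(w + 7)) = w + 7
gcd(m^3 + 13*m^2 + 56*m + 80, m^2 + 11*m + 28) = m + 4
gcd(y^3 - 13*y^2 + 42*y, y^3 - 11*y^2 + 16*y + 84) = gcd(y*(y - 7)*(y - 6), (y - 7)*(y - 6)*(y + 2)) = y^2 - 13*y + 42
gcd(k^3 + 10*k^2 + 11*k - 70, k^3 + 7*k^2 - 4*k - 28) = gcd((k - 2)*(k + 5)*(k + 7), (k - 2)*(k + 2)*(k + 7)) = k^2 + 5*k - 14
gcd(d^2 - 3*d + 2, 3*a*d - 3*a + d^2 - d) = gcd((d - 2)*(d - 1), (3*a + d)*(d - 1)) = d - 1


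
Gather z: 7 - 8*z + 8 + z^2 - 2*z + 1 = z^2 - 10*z + 16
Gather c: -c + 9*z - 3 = -c + 9*z - 3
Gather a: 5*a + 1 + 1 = 5*a + 2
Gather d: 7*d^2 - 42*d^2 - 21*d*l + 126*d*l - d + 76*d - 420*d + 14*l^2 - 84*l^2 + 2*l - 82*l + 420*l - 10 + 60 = -35*d^2 + d*(105*l - 345) - 70*l^2 + 340*l + 50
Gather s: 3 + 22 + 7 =32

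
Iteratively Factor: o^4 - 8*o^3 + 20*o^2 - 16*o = (o - 4)*(o^3 - 4*o^2 + 4*o) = (o - 4)*(o - 2)*(o^2 - 2*o) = o*(o - 4)*(o - 2)*(o - 2)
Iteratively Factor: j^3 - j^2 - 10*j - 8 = (j + 2)*(j^2 - 3*j - 4) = (j + 1)*(j + 2)*(j - 4)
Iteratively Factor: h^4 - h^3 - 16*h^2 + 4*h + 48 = (h - 4)*(h^3 + 3*h^2 - 4*h - 12) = (h - 4)*(h + 2)*(h^2 + h - 6) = (h - 4)*(h - 2)*(h + 2)*(h + 3)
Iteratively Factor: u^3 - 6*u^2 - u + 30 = (u + 2)*(u^2 - 8*u + 15) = (u - 3)*(u + 2)*(u - 5)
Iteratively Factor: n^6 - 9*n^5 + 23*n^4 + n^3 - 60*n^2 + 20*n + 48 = (n + 1)*(n^5 - 10*n^4 + 33*n^3 - 32*n^2 - 28*n + 48) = (n - 2)*(n + 1)*(n^4 - 8*n^3 + 17*n^2 + 2*n - 24) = (n - 2)*(n + 1)^2*(n^3 - 9*n^2 + 26*n - 24) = (n - 2)^2*(n + 1)^2*(n^2 - 7*n + 12) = (n - 3)*(n - 2)^2*(n + 1)^2*(n - 4)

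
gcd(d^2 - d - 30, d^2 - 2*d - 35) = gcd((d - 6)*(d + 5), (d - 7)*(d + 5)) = d + 5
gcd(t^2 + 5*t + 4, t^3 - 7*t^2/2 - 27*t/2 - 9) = t + 1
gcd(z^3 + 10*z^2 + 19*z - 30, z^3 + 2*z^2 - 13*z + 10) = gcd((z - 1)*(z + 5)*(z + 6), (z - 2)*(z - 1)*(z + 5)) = z^2 + 4*z - 5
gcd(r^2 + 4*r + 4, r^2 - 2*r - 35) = 1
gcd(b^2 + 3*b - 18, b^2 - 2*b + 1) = 1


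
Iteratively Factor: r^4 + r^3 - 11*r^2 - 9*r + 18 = (r - 3)*(r^3 + 4*r^2 + r - 6) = (r - 3)*(r + 2)*(r^2 + 2*r - 3) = (r - 3)*(r - 1)*(r + 2)*(r + 3)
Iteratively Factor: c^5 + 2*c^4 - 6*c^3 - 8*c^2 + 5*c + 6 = (c + 1)*(c^4 + c^3 - 7*c^2 - c + 6) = (c + 1)^2*(c^3 - 7*c + 6) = (c - 1)*(c + 1)^2*(c^2 + c - 6) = (c - 2)*(c - 1)*(c + 1)^2*(c + 3)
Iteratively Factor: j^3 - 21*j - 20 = (j + 4)*(j^2 - 4*j - 5) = (j - 5)*(j + 4)*(j + 1)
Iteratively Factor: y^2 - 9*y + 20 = (y - 4)*(y - 5)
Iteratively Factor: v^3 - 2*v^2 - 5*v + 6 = (v - 1)*(v^2 - v - 6) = (v - 3)*(v - 1)*(v + 2)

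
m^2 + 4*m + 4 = (m + 2)^2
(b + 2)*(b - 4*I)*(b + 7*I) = b^3 + 2*b^2 + 3*I*b^2 + 28*b + 6*I*b + 56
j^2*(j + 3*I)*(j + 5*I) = j^4 + 8*I*j^3 - 15*j^2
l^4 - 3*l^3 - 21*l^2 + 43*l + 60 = (l - 5)*(l - 3)*(l + 1)*(l + 4)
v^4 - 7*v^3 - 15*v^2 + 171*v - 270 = (v - 6)*(v - 3)^2*(v + 5)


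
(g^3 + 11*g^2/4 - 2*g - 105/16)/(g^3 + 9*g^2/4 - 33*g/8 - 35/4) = (g - 3/2)/(g - 2)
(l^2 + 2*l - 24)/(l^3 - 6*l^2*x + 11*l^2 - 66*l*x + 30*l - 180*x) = (4 - l)/(-l^2 + 6*l*x - 5*l + 30*x)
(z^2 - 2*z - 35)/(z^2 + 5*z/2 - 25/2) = 2*(z - 7)/(2*z - 5)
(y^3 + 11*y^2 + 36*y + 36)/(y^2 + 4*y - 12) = (y^2 + 5*y + 6)/(y - 2)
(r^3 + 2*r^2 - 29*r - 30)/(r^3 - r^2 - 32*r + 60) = (r + 1)/(r - 2)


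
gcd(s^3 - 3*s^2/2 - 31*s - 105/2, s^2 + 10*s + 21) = s + 3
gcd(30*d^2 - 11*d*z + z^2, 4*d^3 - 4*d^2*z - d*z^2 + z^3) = 1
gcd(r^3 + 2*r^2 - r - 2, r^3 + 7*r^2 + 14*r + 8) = r^2 + 3*r + 2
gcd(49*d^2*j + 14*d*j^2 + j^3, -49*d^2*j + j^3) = 7*d*j + j^2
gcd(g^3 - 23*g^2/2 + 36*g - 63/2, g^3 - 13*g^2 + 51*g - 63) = g^2 - 10*g + 21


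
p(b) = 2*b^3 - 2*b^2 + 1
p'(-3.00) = 66.00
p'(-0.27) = 1.52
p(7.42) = 707.92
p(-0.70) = -0.67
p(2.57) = 21.74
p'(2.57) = 29.35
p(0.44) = 0.78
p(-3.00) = -71.00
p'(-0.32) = 1.89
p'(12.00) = 816.00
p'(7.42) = 300.66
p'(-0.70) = 5.74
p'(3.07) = 44.27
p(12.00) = 3169.00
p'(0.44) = -0.60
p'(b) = 6*b^2 - 4*b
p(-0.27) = 0.81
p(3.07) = 40.02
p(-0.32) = 0.73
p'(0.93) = 1.47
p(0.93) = 0.88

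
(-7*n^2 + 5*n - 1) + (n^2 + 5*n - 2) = -6*n^2 + 10*n - 3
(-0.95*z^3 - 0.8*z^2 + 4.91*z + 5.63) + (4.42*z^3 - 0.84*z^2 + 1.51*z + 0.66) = 3.47*z^3 - 1.64*z^2 + 6.42*z + 6.29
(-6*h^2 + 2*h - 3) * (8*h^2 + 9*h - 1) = -48*h^4 - 38*h^3 - 29*h + 3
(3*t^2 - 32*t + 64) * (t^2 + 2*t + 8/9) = 3*t^4 - 26*t^3 + 8*t^2/3 + 896*t/9 + 512/9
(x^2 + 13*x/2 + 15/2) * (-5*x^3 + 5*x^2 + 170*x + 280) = -5*x^5 - 55*x^4/2 + 165*x^3 + 2845*x^2/2 + 3095*x + 2100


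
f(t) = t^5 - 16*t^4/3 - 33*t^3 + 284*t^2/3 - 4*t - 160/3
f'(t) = 5*t^4 - 64*t^3/3 - 99*t^2 + 568*t/3 - 4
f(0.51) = -35.45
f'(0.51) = 64.32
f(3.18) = -390.14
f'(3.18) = -577.77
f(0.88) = -8.70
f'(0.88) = 74.41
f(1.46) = 22.32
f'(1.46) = 17.72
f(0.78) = -16.20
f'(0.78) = 75.18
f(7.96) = -185.51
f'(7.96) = 4544.11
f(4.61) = -1619.68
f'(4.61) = -1066.95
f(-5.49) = -1549.82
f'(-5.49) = 4044.83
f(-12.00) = -288773.33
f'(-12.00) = 124012.00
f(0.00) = -53.33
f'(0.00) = -4.00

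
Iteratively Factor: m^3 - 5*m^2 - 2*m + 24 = (m - 3)*(m^2 - 2*m - 8) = (m - 3)*(m + 2)*(m - 4)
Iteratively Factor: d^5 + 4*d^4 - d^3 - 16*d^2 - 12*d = (d + 2)*(d^4 + 2*d^3 - 5*d^2 - 6*d) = (d + 2)*(d + 3)*(d^3 - d^2 - 2*d) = d*(d + 2)*(d + 3)*(d^2 - d - 2) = d*(d - 2)*(d + 2)*(d + 3)*(d + 1)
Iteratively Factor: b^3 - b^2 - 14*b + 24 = (b - 3)*(b^2 + 2*b - 8) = (b - 3)*(b + 4)*(b - 2)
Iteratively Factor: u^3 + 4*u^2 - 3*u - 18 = (u + 3)*(u^2 + u - 6) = (u + 3)^2*(u - 2)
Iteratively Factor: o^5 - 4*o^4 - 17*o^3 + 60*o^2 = (o)*(o^4 - 4*o^3 - 17*o^2 + 60*o) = o^2*(o^3 - 4*o^2 - 17*o + 60) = o^2*(o - 5)*(o^2 + o - 12) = o^2*(o - 5)*(o - 3)*(o + 4)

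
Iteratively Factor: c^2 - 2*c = (c)*(c - 2)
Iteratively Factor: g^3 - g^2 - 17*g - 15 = (g - 5)*(g^2 + 4*g + 3) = (g - 5)*(g + 3)*(g + 1)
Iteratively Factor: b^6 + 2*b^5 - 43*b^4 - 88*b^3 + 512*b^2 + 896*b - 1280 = (b + 4)*(b^5 - 2*b^4 - 35*b^3 + 52*b^2 + 304*b - 320) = (b + 4)^2*(b^4 - 6*b^3 - 11*b^2 + 96*b - 80) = (b - 4)*(b + 4)^2*(b^3 - 2*b^2 - 19*b + 20) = (b - 4)*(b + 4)^3*(b^2 - 6*b + 5) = (b - 5)*(b - 4)*(b + 4)^3*(b - 1)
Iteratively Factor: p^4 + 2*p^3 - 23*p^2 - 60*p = (p + 3)*(p^3 - p^2 - 20*p) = (p - 5)*(p + 3)*(p^2 + 4*p) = (p - 5)*(p + 3)*(p + 4)*(p)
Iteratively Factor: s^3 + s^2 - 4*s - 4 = (s - 2)*(s^2 + 3*s + 2) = (s - 2)*(s + 2)*(s + 1)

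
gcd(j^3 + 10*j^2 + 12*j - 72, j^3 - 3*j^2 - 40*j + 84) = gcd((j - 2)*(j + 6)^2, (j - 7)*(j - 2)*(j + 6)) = j^2 + 4*j - 12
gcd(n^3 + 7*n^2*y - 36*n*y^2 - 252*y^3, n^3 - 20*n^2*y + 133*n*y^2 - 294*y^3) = -n + 6*y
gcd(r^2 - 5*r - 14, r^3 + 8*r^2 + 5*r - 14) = r + 2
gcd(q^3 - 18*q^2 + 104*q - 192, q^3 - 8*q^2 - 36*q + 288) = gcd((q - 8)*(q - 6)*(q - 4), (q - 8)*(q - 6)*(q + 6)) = q^2 - 14*q + 48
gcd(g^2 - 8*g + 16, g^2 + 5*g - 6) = 1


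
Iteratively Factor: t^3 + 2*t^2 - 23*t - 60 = (t + 4)*(t^2 - 2*t - 15) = (t + 3)*(t + 4)*(t - 5)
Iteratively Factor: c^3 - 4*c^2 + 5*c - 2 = (c - 1)*(c^2 - 3*c + 2) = (c - 2)*(c - 1)*(c - 1)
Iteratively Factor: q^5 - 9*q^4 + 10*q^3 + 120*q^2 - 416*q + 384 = (q - 2)*(q^4 - 7*q^3 - 4*q^2 + 112*q - 192) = (q - 4)*(q - 2)*(q^3 - 3*q^2 - 16*q + 48) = (q - 4)^2*(q - 2)*(q^2 + q - 12) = (q - 4)^2*(q - 2)*(q + 4)*(q - 3)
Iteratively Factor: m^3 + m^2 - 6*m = (m - 2)*(m^2 + 3*m) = (m - 2)*(m + 3)*(m)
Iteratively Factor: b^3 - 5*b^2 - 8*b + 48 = (b - 4)*(b^2 - b - 12) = (b - 4)^2*(b + 3)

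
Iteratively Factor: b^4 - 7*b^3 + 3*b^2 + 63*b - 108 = (b + 3)*(b^3 - 10*b^2 + 33*b - 36) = (b - 3)*(b + 3)*(b^2 - 7*b + 12) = (b - 3)^2*(b + 3)*(b - 4)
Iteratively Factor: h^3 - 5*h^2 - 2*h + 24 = (h + 2)*(h^2 - 7*h + 12) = (h - 3)*(h + 2)*(h - 4)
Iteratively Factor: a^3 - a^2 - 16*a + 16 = (a - 4)*(a^2 + 3*a - 4) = (a - 4)*(a - 1)*(a + 4)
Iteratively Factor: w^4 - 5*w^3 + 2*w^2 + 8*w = (w)*(w^3 - 5*w^2 + 2*w + 8) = w*(w - 4)*(w^2 - w - 2) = w*(w - 4)*(w - 2)*(w + 1)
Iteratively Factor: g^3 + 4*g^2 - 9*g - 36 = (g - 3)*(g^2 + 7*g + 12) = (g - 3)*(g + 4)*(g + 3)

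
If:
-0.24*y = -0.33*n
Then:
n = 0.727272727272727*y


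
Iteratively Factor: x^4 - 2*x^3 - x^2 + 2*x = (x - 2)*(x^3 - x) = (x - 2)*(x - 1)*(x^2 + x) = (x - 2)*(x - 1)*(x + 1)*(x)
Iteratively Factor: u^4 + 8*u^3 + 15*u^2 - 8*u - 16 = (u - 1)*(u^3 + 9*u^2 + 24*u + 16) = (u - 1)*(u + 4)*(u^2 + 5*u + 4) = (u - 1)*(u + 4)^2*(u + 1)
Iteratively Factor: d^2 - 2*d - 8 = (d - 4)*(d + 2)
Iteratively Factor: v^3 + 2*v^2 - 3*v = (v)*(v^2 + 2*v - 3) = v*(v + 3)*(v - 1)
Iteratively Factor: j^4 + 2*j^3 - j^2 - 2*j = (j)*(j^3 + 2*j^2 - j - 2) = j*(j - 1)*(j^2 + 3*j + 2) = j*(j - 1)*(j + 1)*(j + 2)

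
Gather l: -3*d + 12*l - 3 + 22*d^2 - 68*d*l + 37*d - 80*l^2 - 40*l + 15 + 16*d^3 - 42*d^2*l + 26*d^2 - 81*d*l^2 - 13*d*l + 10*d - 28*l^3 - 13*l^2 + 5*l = 16*d^3 + 48*d^2 + 44*d - 28*l^3 + l^2*(-81*d - 93) + l*(-42*d^2 - 81*d - 23) + 12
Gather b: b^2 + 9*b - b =b^2 + 8*b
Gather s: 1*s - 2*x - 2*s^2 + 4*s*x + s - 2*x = -2*s^2 + s*(4*x + 2) - 4*x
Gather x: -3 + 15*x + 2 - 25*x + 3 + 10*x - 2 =0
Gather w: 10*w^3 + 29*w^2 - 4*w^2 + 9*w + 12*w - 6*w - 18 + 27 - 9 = 10*w^3 + 25*w^2 + 15*w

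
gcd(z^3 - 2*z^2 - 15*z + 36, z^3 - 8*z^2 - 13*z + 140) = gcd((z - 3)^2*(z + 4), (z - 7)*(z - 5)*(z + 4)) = z + 4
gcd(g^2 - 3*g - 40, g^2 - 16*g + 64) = g - 8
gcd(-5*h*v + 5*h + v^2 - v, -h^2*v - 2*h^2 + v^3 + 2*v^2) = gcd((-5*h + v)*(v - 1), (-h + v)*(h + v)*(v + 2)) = 1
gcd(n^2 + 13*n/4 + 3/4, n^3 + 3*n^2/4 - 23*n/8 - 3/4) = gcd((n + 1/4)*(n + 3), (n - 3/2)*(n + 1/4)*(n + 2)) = n + 1/4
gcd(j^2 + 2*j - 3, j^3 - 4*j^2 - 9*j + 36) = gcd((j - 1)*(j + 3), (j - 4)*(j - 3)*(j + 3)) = j + 3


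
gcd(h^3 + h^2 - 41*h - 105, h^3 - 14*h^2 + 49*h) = h - 7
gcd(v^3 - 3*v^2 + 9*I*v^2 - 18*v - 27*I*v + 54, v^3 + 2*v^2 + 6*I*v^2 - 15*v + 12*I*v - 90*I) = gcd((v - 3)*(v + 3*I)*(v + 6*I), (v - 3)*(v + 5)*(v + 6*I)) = v^2 + v*(-3 + 6*I) - 18*I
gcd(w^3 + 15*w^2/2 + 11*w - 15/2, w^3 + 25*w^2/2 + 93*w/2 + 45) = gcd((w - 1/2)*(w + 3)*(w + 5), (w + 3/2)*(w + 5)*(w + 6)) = w + 5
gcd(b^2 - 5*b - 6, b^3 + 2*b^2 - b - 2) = b + 1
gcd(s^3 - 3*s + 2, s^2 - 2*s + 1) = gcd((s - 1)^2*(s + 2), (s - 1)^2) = s^2 - 2*s + 1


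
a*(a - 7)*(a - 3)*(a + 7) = a^4 - 3*a^3 - 49*a^2 + 147*a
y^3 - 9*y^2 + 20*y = y*(y - 5)*(y - 4)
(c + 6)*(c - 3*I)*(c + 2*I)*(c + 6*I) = c^4 + 6*c^3 + 5*I*c^3 + 12*c^2 + 30*I*c^2 + 72*c + 36*I*c + 216*I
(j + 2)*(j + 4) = j^2 + 6*j + 8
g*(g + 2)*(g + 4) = g^3 + 6*g^2 + 8*g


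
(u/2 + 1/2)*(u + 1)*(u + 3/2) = u^3/2 + 7*u^2/4 + 2*u + 3/4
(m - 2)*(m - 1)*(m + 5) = m^3 + 2*m^2 - 13*m + 10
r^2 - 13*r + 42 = (r - 7)*(r - 6)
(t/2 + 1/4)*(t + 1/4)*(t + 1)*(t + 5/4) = t^4/2 + 3*t^3/2 + 49*t^2/32 + 39*t/64 + 5/64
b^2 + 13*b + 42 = (b + 6)*(b + 7)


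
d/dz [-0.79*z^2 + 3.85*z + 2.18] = 3.85 - 1.58*z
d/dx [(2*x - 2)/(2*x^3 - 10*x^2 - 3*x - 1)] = 8*(-x^3 + 4*x^2 - 5*x - 1)/(4*x^6 - 40*x^5 + 88*x^4 + 56*x^3 + 29*x^2 + 6*x + 1)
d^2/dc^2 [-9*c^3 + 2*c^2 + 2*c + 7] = 4 - 54*c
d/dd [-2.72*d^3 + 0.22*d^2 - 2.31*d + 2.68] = -8.16*d^2 + 0.44*d - 2.31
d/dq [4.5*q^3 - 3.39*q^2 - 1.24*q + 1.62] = 13.5*q^2 - 6.78*q - 1.24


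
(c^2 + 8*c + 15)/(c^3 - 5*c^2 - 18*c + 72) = (c^2 + 8*c + 15)/(c^3 - 5*c^2 - 18*c + 72)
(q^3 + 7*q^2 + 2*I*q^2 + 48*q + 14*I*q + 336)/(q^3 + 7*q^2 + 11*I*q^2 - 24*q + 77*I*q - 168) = (q - 6*I)/(q + 3*I)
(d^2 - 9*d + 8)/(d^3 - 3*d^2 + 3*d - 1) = (d - 8)/(d^2 - 2*d + 1)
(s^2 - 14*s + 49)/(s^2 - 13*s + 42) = (s - 7)/(s - 6)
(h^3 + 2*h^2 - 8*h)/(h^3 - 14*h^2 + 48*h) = (h^2 + 2*h - 8)/(h^2 - 14*h + 48)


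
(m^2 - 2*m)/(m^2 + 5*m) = (m - 2)/(m + 5)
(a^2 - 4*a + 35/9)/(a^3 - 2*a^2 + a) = (a^2 - 4*a + 35/9)/(a*(a^2 - 2*a + 1))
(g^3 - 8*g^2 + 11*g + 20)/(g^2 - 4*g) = g - 4 - 5/g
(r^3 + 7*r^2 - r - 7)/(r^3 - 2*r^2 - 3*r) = (r^2 + 6*r - 7)/(r*(r - 3))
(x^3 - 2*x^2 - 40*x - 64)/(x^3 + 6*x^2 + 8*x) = (x - 8)/x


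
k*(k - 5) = k^2 - 5*k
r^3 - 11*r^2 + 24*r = r*(r - 8)*(r - 3)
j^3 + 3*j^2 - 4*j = j*(j - 1)*(j + 4)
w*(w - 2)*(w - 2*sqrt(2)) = w^3 - 2*sqrt(2)*w^2 - 2*w^2 + 4*sqrt(2)*w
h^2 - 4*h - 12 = (h - 6)*(h + 2)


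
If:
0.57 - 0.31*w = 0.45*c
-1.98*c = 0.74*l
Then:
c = 1.26666666666667 - 0.688888888888889*w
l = 1.84324324324324*w - 3.38918918918919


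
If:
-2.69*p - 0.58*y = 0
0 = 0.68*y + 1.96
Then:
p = 0.62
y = -2.88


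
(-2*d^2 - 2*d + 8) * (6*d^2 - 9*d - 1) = -12*d^4 + 6*d^3 + 68*d^2 - 70*d - 8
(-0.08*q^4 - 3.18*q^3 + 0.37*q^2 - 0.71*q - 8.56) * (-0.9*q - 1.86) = 0.072*q^5 + 3.0108*q^4 + 5.5818*q^3 - 0.0492*q^2 + 9.0246*q + 15.9216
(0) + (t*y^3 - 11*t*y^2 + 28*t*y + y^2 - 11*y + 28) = t*y^3 - 11*t*y^2 + 28*t*y + y^2 - 11*y + 28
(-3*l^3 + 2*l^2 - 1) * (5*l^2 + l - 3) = -15*l^5 + 7*l^4 + 11*l^3 - 11*l^2 - l + 3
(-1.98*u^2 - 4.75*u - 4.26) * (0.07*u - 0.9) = -0.1386*u^3 + 1.4495*u^2 + 3.9768*u + 3.834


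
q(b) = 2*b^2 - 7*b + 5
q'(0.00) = -7.00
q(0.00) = 5.00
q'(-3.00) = -19.00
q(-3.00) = 44.00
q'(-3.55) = -21.20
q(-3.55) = 55.06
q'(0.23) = -6.08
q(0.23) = 3.50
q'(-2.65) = -17.60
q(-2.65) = 37.60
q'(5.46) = 14.84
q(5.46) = 26.40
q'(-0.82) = -10.28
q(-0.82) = 12.08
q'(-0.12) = -7.48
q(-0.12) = 5.87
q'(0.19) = -6.24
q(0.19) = 3.74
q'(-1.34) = -12.36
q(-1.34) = 17.97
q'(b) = 4*b - 7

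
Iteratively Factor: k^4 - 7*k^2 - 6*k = (k - 3)*(k^3 + 3*k^2 + 2*k) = (k - 3)*(k + 2)*(k^2 + k) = k*(k - 3)*(k + 2)*(k + 1)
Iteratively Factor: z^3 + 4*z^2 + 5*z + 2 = (z + 1)*(z^2 + 3*z + 2) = (z + 1)*(z + 2)*(z + 1)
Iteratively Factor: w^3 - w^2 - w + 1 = (w + 1)*(w^2 - 2*w + 1) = (w - 1)*(w + 1)*(w - 1)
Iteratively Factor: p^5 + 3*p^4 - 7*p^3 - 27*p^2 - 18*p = (p - 3)*(p^4 + 6*p^3 + 11*p^2 + 6*p) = (p - 3)*(p + 2)*(p^3 + 4*p^2 + 3*p) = (p - 3)*(p + 1)*(p + 2)*(p^2 + 3*p) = p*(p - 3)*(p + 1)*(p + 2)*(p + 3)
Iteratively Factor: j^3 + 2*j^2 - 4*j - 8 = (j - 2)*(j^2 + 4*j + 4) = (j - 2)*(j + 2)*(j + 2)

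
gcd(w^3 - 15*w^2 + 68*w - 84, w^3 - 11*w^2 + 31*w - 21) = w - 7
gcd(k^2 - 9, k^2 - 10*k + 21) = k - 3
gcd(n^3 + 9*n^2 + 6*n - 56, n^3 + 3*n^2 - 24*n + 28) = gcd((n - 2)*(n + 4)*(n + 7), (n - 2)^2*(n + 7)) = n^2 + 5*n - 14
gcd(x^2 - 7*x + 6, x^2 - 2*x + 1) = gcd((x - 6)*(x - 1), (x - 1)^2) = x - 1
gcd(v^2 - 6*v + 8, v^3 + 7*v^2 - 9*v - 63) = 1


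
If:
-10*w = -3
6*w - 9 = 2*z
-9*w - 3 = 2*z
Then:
No Solution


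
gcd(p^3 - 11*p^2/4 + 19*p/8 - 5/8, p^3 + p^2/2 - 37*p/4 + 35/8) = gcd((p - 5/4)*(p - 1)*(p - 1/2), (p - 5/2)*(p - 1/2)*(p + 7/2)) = p - 1/2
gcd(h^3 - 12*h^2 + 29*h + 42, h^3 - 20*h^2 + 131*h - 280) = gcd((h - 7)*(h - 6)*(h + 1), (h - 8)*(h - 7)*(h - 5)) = h - 7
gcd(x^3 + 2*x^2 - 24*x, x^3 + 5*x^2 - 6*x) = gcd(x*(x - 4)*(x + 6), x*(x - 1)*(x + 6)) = x^2 + 6*x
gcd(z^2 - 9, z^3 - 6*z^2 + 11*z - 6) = z - 3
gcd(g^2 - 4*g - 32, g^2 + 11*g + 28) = g + 4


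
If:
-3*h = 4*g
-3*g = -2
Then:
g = 2/3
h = -8/9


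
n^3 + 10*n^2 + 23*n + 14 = (n + 1)*(n + 2)*(n + 7)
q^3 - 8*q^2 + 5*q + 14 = (q - 7)*(q - 2)*(q + 1)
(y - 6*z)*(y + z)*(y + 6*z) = y^3 + y^2*z - 36*y*z^2 - 36*z^3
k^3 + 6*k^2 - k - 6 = (k - 1)*(k + 1)*(k + 6)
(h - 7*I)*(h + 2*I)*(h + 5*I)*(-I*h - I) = -I*h^4 - I*h^3 - 39*I*h^2 + 70*h - 39*I*h + 70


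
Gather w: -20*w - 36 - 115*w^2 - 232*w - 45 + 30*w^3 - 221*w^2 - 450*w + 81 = 30*w^3 - 336*w^2 - 702*w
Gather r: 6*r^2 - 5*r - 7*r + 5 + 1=6*r^2 - 12*r + 6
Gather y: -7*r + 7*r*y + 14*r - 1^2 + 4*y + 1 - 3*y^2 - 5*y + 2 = 7*r - 3*y^2 + y*(7*r - 1) + 2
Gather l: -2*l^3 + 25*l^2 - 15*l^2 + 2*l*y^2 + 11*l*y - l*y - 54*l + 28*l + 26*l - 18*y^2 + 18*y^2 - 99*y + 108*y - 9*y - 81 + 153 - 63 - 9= -2*l^3 + 10*l^2 + l*(2*y^2 + 10*y)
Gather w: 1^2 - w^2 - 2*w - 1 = -w^2 - 2*w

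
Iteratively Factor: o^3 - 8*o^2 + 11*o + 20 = (o + 1)*(o^2 - 9*o + 20) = (o - 5)*(o + 1)*(o - 4)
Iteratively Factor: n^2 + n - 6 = (n + 3)*(n - 2)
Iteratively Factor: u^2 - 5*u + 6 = (u - 2)*(u - 3)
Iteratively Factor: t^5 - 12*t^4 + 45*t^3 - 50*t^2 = (t - 5)*(t^4 - 7*t^3 + 10*t^2) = (t - 5)^2*(t^3 - 2*t^2) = t*(t - 5)^2*(t^2 - 2*t) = t^2*(t - 5)^2*(t - 2)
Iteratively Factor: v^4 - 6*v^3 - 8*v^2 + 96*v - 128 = (v - 4)*(v^3 - 2*v^2 - 16*v + 32) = (v - 4)^2*(v^2 + 2*v - 8) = (v - 4)^2*(v + 4)*(v - 2)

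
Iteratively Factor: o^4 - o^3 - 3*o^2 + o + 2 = (o + 1)*(o^3 - 2*o^2 - o + 2) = (o - 1)*(o + 1)*(o^2 - o - 2) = (o - 1)*(o + 1)^2*(o - 2)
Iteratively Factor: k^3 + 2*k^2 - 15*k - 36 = (k + 3)*(k^2 - k - 12) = (k + 3)^2*(k - 4)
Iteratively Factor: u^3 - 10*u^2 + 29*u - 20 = (u - 4)*(u^2 - 6*u + 5) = (u - 4)*(u - 1)*(u - 5)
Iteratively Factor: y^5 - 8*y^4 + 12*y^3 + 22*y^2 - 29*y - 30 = (y - 5)*(y^4 - 3*y^3 - 3*y^2 + 7*y + 6) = (y - 5)*(y + 1)*(y^3 - 4*y^2 + y + 6) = (y - 5)*(y - 3)*(y + 1)*(y^2 - y - 2) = (y - 5)*(y - 3)*(y - 2)*(y + 1)*(y + 1)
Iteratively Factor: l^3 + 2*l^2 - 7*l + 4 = (l - 1)*(l^2 + 3*l - 4) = (l - 1)^2*(l + 4)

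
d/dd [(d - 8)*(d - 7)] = 2*d - 15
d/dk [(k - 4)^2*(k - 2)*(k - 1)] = 4*k^3 - 33*k^2 + 84*k - 64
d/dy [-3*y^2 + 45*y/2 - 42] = 45/2 - 6*y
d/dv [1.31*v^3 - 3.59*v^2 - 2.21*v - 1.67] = 3.93*v^2 - 7.18*v - 2.21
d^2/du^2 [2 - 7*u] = 0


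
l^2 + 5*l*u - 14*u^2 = (l - 2*u)*(l + 7*u)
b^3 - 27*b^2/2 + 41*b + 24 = (b - 8)*(b - 6)*(b + 1/2)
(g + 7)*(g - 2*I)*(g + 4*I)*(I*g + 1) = I*g^4 - g^3 + 7*I*g^3 - 7*g^2 + 10*I*g^2 + 8*g + 70*I*g + 56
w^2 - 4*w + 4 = (w - 2)^2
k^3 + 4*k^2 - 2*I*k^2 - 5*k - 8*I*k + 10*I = (k - 1)*(k + 5)*(k - 2*I)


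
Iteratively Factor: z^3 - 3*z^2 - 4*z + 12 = (z + 2)*(z^2 - 5*z + 6) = (z - 2)*(z + 2)*(z - 3)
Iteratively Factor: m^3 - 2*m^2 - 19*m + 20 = (m + 4)*(m^2 - 6*m + 5) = (m - 5)*(m + 4)*(m - 1)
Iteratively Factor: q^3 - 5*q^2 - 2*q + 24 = (q - 4)*(q^2 - q - 6) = (q - 4)*(q - 3)*(q + 2)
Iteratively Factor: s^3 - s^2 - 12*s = (s - 4)*(s^2 + 3*s) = (s - 4)*(s + 3)*(s)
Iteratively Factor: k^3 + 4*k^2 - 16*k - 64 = (k + 4)*(k^2 - 16) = (k + 4)^2*(k - 4)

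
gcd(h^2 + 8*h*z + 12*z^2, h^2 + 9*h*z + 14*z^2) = h + 2*z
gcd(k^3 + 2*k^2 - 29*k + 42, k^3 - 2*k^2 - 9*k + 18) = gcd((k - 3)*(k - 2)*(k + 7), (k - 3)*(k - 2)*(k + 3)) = k^2 - 5*k + 6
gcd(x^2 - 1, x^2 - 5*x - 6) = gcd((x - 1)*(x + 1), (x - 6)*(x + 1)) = x + 1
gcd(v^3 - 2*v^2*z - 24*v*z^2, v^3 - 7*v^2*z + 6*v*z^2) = -v^2 + 6*v*z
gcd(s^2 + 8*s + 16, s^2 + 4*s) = s + 4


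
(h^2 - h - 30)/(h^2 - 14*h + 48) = (h + 5)/(h - 8)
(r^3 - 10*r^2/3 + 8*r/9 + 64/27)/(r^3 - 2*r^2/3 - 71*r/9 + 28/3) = (9*r^2 - 18*r - 16)/(3*(3*r^2 + 2*r - 21))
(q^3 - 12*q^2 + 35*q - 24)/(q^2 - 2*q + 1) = (q^2 - 11*q + 24)/(q - 1)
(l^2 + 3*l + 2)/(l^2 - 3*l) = (l^2 + 3*l + 2)/(l*(l - 3))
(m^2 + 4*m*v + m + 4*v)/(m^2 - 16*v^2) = (-m - 1)/(-m + 4*v)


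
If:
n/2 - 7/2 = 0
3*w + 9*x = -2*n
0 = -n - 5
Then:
No Solution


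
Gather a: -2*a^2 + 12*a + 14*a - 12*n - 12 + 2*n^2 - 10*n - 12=-2*a^2 + 26*a + 2*n^2 - 22*n - 24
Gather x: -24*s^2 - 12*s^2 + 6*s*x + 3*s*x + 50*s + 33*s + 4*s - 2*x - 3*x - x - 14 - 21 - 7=-36*s^2 + 87*s + x*(9*s - 6) - 42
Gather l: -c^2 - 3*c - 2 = -c^2 - 3*c - 2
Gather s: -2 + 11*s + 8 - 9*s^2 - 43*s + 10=-9*s^2 - 32*s + 16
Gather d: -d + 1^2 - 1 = -d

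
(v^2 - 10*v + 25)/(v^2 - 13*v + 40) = (v - 5)/(v - 8)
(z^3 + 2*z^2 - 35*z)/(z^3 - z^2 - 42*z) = (-z^2 - 2*z + 35)/(-z^2 + z + 42)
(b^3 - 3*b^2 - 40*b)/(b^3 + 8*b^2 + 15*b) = (b - 8)/(b + 3)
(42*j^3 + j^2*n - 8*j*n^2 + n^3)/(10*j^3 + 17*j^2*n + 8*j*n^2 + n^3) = (21*j^2 - 10*j*n + n^2)/(5*j^2 + 6*j*n + n^2)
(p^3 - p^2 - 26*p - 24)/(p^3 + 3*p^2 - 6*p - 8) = (p - 6)/(p - 2)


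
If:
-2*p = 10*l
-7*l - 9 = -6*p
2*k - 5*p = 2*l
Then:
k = 207/74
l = -9/37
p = 45/37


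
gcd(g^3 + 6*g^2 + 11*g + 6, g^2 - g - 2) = g + 1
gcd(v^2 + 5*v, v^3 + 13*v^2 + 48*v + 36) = 1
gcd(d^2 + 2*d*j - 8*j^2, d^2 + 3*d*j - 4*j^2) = d + 4*j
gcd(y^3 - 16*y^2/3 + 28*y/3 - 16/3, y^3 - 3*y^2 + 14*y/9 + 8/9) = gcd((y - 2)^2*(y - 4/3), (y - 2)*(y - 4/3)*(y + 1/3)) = y^2 - 10*y/3 + 8/3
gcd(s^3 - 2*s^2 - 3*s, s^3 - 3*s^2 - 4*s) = s^2 + s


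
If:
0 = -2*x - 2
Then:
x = -1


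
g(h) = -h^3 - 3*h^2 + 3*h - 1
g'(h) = -3*h^2 - 6*h + 3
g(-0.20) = -1.71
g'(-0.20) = 4.08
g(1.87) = -12.42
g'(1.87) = -18.71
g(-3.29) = -7.73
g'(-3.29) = -9.73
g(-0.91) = -5.46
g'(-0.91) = 5.98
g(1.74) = -10.13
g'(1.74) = -16.52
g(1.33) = -4.67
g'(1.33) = -10.29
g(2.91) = -42.32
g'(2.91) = -39.86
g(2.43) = -25.77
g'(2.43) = -29.29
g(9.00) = -946.00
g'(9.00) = -294.00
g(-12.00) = 1259.00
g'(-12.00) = -357.00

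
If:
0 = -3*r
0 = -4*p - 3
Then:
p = -3/4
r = 0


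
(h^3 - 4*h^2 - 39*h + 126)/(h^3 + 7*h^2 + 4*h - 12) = (h^2 - 10*h + 21)/(h^2 + h - 2)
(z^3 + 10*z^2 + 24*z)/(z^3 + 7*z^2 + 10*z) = (z^2 + 10*z + 24)/(z^2 + 7*z + 10)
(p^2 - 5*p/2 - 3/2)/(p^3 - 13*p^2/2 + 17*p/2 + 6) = 1/(p - 4)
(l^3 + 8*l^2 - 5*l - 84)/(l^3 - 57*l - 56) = (l^2 + l - 12)/(l^2 - 7*l - 8)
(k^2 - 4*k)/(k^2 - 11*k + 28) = k/(k - 7)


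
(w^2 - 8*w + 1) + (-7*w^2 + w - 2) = -6*w^2 - 7*w - 1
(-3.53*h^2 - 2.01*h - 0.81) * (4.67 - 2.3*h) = 8.119*h^3 - 11.8621*h^2 - 7.5237*h - 3.7827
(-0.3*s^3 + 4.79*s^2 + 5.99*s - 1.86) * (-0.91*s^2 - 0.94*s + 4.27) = 0.273*s^5 - 4.0769*s^4 - 11.2345*s^3 + 16.5153*s^2 + 27.3257*s - 7.9422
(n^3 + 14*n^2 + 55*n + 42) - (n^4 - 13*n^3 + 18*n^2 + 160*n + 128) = -n^4 + 14*n^3 - 4*n^2 - 105*n - 86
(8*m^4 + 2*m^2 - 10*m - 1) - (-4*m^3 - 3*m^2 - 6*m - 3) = 8*m^4 + 4*m^3 + 5*m^2 - 4*m + 2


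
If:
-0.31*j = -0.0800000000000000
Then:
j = 0.26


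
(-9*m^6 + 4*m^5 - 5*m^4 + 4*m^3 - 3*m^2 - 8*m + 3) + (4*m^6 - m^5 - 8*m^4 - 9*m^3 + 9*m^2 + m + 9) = -5*m^6 + 3*m^5 - 13*m^4 - 5*m^3 + 6*m^2 - 7*m + 12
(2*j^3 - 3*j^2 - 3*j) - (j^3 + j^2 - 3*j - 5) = j^3 - 4*j^2 + 5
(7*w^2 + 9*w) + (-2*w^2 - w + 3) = 5*w^2 + 8*w + 3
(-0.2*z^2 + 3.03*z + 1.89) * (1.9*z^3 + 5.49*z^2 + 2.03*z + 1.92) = -0.38*z^5 + 4.659*z^4 + 19.8197*z^3 + 16.143*z^2 + 9.6543*z + 3.6288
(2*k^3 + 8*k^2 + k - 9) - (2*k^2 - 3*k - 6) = 2*k^3 + 6*k^2 + 4*k - 3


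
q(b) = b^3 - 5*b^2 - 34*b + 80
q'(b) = 3*b^2 - 10*b - 34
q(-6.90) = -251.96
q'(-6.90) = 177.83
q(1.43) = 24.08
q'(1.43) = -42.17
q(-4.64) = 30.21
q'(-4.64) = 76.99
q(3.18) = -46.52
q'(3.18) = -35.46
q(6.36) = -81.23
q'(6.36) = 23.75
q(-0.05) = 81.69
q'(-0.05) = -33.49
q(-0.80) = 103.49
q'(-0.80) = -24.08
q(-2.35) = 119.31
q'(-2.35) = 6.07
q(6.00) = -88.00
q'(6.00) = 14.00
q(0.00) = 80.00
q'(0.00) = -34.00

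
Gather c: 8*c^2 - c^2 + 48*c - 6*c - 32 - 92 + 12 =7*c^2 + 42*c - 112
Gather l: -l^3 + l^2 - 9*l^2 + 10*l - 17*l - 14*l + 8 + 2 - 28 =-l^3 - 8*l^2 - 21*l - 18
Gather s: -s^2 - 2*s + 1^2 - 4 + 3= -s^2 - 2*s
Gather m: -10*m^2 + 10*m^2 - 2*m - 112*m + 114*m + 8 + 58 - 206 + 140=0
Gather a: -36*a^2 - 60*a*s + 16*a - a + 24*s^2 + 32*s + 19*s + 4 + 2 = -36*a^2 + a*(15 - 60*s) + 24*s^2 + 51*s + 6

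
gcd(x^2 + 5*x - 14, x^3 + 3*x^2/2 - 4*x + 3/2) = 1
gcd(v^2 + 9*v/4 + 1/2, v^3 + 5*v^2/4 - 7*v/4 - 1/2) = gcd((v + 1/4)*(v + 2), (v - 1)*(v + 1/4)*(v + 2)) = v^2 + 9*v/4 + 1/2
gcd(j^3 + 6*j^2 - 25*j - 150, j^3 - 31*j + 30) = j^2 + j - 30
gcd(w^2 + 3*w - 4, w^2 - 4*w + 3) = w - 1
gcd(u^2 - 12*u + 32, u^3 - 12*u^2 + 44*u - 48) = u - 4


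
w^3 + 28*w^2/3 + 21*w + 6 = (w + 1/3)*(w + 3)*(w + 6)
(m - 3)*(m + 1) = m^2 - 2*m - 3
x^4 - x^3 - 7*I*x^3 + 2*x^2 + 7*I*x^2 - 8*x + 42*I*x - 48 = (x - 3)*(x + 2)*(x - 8*I)*(x + I)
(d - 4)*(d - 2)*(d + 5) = d^3 - d^2 - 22*d + 40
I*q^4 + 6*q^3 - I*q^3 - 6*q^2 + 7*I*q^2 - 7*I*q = q*(q - 7*I)*(q + I)*(I*q - I)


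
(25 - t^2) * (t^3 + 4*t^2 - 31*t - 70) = -t^5 - 4*t^4 + 56*t^3 + 170*t^2 - 775*t - 1750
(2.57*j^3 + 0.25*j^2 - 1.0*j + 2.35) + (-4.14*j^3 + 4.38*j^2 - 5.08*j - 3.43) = -1.57*j^3 + 4.63*j^2 - 6.08*j - 1.08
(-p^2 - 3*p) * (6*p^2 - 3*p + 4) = -6*p^4 - 15*p^3 + 5*p^2 - 12*p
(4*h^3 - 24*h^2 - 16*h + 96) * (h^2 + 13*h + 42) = 4*h^5 + 28*h^4 - 160*h^3 - 1120*h^2 + 576*h + 4032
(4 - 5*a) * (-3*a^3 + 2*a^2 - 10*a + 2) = 15*a^4 - 22*a^3 + 58*a^2 - 50*a + 8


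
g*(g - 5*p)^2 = g^3 - 10*g^2*p + 25*g*p^2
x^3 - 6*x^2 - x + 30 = (x - 5)*(x - 3)*(x + 2)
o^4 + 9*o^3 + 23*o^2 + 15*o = o*(o + 1)*(o + 3)*(o + 5)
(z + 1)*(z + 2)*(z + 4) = z^3 + 7*z^2 + 14*z + 8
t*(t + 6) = t^2 + 6*t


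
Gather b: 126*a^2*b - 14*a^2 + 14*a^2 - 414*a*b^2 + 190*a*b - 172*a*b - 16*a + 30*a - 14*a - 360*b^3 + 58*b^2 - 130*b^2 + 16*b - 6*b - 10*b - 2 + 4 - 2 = -360*b^3 + b^2*(-414*a - 72) + b*(126*a^2 + 18*a)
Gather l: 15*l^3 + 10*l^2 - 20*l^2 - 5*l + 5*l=15*l^3 - 10*l^2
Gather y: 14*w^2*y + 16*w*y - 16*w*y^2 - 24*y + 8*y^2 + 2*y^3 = 2*y^3 + y^2*(8 - 16*w) + y*(14*w^2 + 16*w - 24)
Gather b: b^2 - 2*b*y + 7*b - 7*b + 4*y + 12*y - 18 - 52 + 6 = b^2 - 2*b*y + 16*y - 64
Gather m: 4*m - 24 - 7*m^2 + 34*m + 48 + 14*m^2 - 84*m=7*m^2 - 46*m + 24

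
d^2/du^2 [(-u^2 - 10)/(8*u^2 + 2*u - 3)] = 2*(16*u^3 - 1992*u^2 - 480*u - 289)/(512*u^6 + 384*u^5 - 480*u^4 - 280*u^3 + 180*u^2 + 54*u - 27)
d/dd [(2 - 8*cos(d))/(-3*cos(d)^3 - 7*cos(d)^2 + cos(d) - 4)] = 2*(24*cos(d)^3 + 19*cos(d)^2 - 14*cos(d) - 15)*sin(d)/(3*cos(d)^3 + 7*cos(d)^2 - cos(d) + 4)^2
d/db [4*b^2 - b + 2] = 8*b - 1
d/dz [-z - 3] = -1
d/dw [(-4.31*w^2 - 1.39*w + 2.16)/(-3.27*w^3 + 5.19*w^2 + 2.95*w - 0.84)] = (-14.0937*w^4 - 9.0906*w^3 + 15.6892*w^2 - 15.18*w - 5.2044)/(10.6929*w^6 - 33.9426*w^5 + 7.6431*w^4 + 36.1146*w^3 - 0.0167000000000002*w^2 - 4.956*w + 0.7056)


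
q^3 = q^3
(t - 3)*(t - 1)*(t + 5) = t^3 + t^2 - 17*t + 15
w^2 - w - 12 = (w - 4)*(w + 3)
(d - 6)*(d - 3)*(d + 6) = d^3 - 3*d^2 - 36*d + 108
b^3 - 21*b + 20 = (b - 4)*(b - 1)*(b + 5)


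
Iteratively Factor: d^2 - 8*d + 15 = (d - 5)*(d - 3)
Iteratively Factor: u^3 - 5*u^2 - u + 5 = (u + 1)*(u^2 - 6*u + 5) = (u - 5)*(u + 1)*(u - 1)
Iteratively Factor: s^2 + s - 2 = (s - 1)*(s + 2)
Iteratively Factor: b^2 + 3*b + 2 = (b + 1)*(b + 2)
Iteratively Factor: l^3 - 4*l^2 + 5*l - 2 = (l - 1)*(l^2 - 3*l + 2) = (l - 2)*(l - 1)*(l - 1)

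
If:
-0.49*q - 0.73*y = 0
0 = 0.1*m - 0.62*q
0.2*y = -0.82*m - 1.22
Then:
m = -1.53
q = -0.25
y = 0.17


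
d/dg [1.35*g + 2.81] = 1.35000000000000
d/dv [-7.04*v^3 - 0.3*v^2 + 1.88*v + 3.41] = -21.12*v^2 - 0.6*v + 1.88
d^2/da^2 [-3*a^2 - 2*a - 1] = -6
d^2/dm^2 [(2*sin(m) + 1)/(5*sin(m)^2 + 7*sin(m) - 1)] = (-50*sin(m)^5 - 30*sin(m)^4 - 65*sin(m)^3 + 67*sin(m)^2 + 261*sin(m) + 136)/(5*sin(m)^2 + 7*sin(m) - 1)^3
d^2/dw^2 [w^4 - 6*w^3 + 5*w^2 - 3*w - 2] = 12*w^2 - 36*w + 10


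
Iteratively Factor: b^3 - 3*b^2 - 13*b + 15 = (b - 1)*(b^2 - 2*b - 15) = (b - 5)*(b - 1)*(b + 3)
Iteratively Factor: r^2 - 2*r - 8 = (r - 4)*(r + 2)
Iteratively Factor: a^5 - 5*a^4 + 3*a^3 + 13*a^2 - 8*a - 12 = (a + 1)*(a^4 - 6*a^3 + 9*a^2 + 4*a - 12) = (a - 3)*(a + 1)*(a^3 - 3*a^2 + 4) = (a - 3)*(a - 2)*(a + 1)*(a^2 - a - 2) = (a - 3)*(a - 2)*(a + 1)^2*(a - 2)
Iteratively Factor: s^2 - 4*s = (s)*(s - 4)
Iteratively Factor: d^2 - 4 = (d + 2)*(d - 2)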